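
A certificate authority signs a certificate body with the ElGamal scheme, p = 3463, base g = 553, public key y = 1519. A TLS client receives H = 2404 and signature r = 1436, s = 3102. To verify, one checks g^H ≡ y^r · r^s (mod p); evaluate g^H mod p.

3074

553^2 = 305809 ≡ 1065
553^4 ≡ 1065^2 = 1134225 ≡ 1824
553^8 ≡ 1824^2 = 3326976 ≡ 2496
553^16 ≡ 2496^2 = 6230016 ≡ 79
553^32 ≡ 79^2 = 6241 ≡ 2778
553^64 ≡ 2778^2 = 7717284 ≡ 1720
553^128 ≡ 1720^2 = 2958400 ≡ 998
553^256 ≡ 998^2 = 996004 ≡ 2123
553^512 ≡ 2123^2 = 4507129 ≡ 1766
553^1024 ≡ 1766^2 = 3118756 ≡ 2056
553^2048 ≡ 2056^2 = 4227136 ≡ 2276
2404 = 2048 + 256 + 64 + 32 + 4, so 553^2404 ≡ 2276·2123·1720·2778·1824 ≡ 3074 (mod 3463)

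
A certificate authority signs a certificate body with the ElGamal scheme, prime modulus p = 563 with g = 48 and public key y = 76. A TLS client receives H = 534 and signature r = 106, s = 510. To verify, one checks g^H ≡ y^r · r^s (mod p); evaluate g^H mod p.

48^2 = 2304 ≡ 52
48^4 ≡ 52^2 = 2704 ≡ 452
48^8 ≡ 452^2 = 204304 ≡ 498
48^16 ≡ 498^2 = 248004 ≡ 284
48^32 ≡ 284^2 = 80656 ≡ 147
48^64 ≡ 147^2 = 21609 ≡ 215
48^128 ≡ 215^2 = 46225 ≡ 59
48^256 ≡ 59^2 = 3481 ≡ 103
48^512 ≡ 103^2 = 10609 ≡ 475
534 = 512 + 16 + 4 + 2, so 48^534 ≡ 475·284·452·52 ≡ 275 (mod 563)

275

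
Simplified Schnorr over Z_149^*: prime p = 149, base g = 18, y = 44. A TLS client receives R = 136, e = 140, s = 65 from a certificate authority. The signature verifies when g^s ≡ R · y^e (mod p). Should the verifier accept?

g^s mod p:
18^65 mod 149 = 136
R · y^e mod p:
44^140 mod 149 = 1
136·1 = 136 ≡ 136 (mod 149)
136 ≡ 136 (mod 149); signature holds.

accept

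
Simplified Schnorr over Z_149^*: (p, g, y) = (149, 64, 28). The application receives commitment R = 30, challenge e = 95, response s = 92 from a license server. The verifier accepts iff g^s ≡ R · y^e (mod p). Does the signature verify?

verifies

g^s mod p:
Squares mod 149: 64^1≡64, 64^2≡73, 64^4≡114, 64^8≡33, 64^16≡46, 64^32≡30, 64^64≡6
92 = 64 + 16 + 8 + 4, so 64^92 ≡ 6·46·33·114 ≡ 80 (mod 149)
R · y^e mod p:
Squares mod 149: 28^1≡28, 28^2≡39, 28^4≡31, 28^8≡67, 28^16≡19, 28^32≡63, 28^64≡95
95 = 64 + 16 + 8 + 4 + 2 + 1, so 28^95 ≡ 95·19·67·31·39·28 ≡ 102 (mod 149)
30·102 = 3060 ≡ 80 (mod 149)
80 ≡ 80 (mod 149); signature holds.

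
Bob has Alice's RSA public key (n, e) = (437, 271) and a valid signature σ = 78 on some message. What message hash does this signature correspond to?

σ^271 mod 437 = 211

211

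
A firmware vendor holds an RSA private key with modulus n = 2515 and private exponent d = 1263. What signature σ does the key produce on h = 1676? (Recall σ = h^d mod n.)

1726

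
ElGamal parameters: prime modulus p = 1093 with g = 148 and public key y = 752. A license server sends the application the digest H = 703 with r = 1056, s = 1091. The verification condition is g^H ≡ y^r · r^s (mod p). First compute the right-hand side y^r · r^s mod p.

854

752^1056 mod 1093 = 99
1056^1091 mod 1093 = 384
y^r · r^s ≡ 99·384 = 38016 ≡ 854 (mod 1093)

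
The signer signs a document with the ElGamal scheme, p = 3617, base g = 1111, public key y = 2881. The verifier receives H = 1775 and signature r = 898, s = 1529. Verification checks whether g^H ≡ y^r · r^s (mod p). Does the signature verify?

Left side g^H mod p:
1111^1775 mod 3617 = 2537
Right side y^r · r^s mod p:
2881^898 mod 3617 = 697
898^1529 mod 3617 = 629
697·629 = 438413 ≡ 756 (mod 3617)
2537 ≠ 756, so verification fails.

does not verify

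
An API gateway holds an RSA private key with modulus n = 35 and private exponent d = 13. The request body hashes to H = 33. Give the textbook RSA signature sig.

H^2 ≡ 33^2 = 1089 ≡ 4
H^4 ≡ 4^2 = 16
H^8 ≡ 16^2 = 256 ≡ 11
13 = 8 + 4 + 1, so H^13 ≡ 11·16·33 ≡ 33 (mod 35)

33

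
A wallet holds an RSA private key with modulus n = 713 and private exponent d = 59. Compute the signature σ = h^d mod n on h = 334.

611

Squares mod 713: h^1≡334, h^2≡328, h^4≡634, h^8≡537, h^16≡317, h^32≡669
59 = 32 + 16 + 8 + 2 + 1, so h^59 ≡ 669·317·537·328·334 ≡ 611 (mod 713)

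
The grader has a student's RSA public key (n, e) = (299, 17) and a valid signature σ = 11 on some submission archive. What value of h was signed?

Squares mod 299: σ^1≡11, σ^2≡121, σ^4≡289, σ^8≡100, σ^16≡133
17 = 16 + 1, so σ^17 ≡ 133·11 ≡ 267 (mod 299)

267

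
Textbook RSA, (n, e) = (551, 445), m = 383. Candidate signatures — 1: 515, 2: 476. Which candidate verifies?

Candidate 1: 515^2 = 265225 ≡ 194; 515^4 ≡ 194^2 = 37636 ≡ 168; 515^8 ≡ 168^2 = 28224 ≡ 123; 515^16 ≡ 123^2 = 15129 ≡ 252; 515^32 ≡ 252^2 = 63504 ≡ 139; 515^64 ≡ 139^2 = 19321 ≡ 36; 515^128 ≡ 36^2 = 1296 ≡ 194; 515^256 ≡ 194^2 = 37636 ≡ 168; 445 = 256 + 128 + 32 + 16 + 8 + 4 + 1, so 515^445 ≡ 168·194·139·252·123·168·515 ≡ 383 (mod 551)
  → matches m = 383
Candidate 2: 476^2 = 226576 ≡ 115; 476^4 ≡ 115^2 = 13225 ≡ 1; 476^8 ≡ 1^2 = 1; 476^16 ≡ 1^2 = 1; 476^32 ≡ 1^2 = 1; 476^64 ≡ 1^2 = 1; 476^128 ≡ 1^2 = 1; 476^256 ≡ 1^2 = 1; 445 = 256 + 128 + 32 + 16 + 8 + 4 + 1, so 476^445 ≡ 1·1·1·1·1·1·476 ≡ 476 (mod 551)

1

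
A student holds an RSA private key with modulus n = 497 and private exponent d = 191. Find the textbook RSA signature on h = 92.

351

h^2 ≡ 92^2 = 8464 ≡ 15
h^4 ≡ 15^2 = 225
h^8 ≡ 225^2 = 50625 ≡ 428
h^16 ≡ 428^2 = 183184 ≡ 288
h^32 ≡ 288^2 = 82944 ≡ 442
h^64 ≡ 442^2 = 195364 ≡ 43
h^128 ≡ 43^2 = 1849 ≡ 358
191 = 128 + 32 + 16 + 8 + 4 + 2 + 1, so h^191 ≡ 358·442·288·428·225·15·92 ≡ 351 (mod 497)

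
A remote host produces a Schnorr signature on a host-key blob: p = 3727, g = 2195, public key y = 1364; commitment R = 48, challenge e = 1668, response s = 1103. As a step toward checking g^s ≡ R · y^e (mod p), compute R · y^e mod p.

1364^2 = 1860496 ≡ 723
1364^4 ≡ 723^2 = 522729 ≡ 949
1364^8 ≡ 949^2 = 900601 ≡ 2394
1364^16 ≡ 2394^2 = 5731236 ≡ 2837
1364^32 ≡ 2837^2 = 8048569 ≡ 1976
1364^64 ≡ 1976^2 = 3904576 ≡ 2407
1364^128 ≡ 2407^2 = 5793649 ≡ 1891
1364^256 ≡ 1891^2 = 3575881 ≡ 1688
1364^512 ≡ 1688^2 = 2849344 ≡ 1916
1364^1024 ≡ 1916^2 = 3671056 ≡ 3688
1668 = 1024 + 512 + 128 + 4, so 1364^1668 ≡ 3688·1916·1891·949 ≡ 2163 (mod 3727)
R · y^e ≡ 48·2163 = 103824 ≡ 3195 (mod 3727)

3195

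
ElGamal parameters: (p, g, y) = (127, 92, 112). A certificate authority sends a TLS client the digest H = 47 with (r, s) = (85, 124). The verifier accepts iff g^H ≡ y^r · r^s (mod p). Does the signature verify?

Left side g^H mod p:
92^2 = 8464 ≡ 82
92^4 ≡ 82^2 = 6724 ≡ 120
92^8 ≡ 120^2 = 14400 ≡ 49
92^16 ≡ 49^2 = 2401 ≡ 115
92^32 ≡ 115^2 = 13225 ≡ 17
47 = 32 + 8 + 4 + 2 + 1, so 92^47 ≡ 17·49·120·82·92 ≡ 53 (mod 127)
Right side y^r · r^s mod p:
112^2 = 12544 ≡ 98
112^4 ≡ 98^2 = 9604 ≡ 79
112^8 ≡ 79^2 = 6241 ≡ 18
112^16 ≡ 18^2 = 324 ≡ 70
112^32 ≡ 70^2 = 4900 ≡ 74
112^64 ≡ 74^2 = 5476 ≡ 15
85 = 64 + 16 + 4 + 1, so 112^85 ≡ 15·70·79·112 ≡ 96 (mod 127)
85^2 = 7225 ≡ 113
85^4 ≡ 113^2 = 12769 ≡ 69
85^8 ≡ 69^2 = 4761 ≡ 62
85^16 ≡ 62^2 = 3844 ≡ 34
85^32 ≡ 34^2 = 1156 ≡ 13
85^64 ≡ 13^2 = 169 ≡ 42
124 = 64 + 32 + 16 + 8 + 4, so 85^124 ≡ 42·13·34·62·69 ≡ 9 (mod 127)
96·9 = 864 ≡ 102 (mod 127)
53 ≠ 102, so verification fails.

does not verify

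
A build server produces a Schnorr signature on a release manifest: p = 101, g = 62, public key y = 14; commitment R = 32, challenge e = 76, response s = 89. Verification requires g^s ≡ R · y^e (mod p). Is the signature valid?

g^s mod p:
62^89 mod 101 = 57
R · y^e mod p:
14^76 mod 101 = 87
32·87 = 2784 ≡ 57 (mod 101)
57 ≡ 57 (mod 101); signature holds.

valid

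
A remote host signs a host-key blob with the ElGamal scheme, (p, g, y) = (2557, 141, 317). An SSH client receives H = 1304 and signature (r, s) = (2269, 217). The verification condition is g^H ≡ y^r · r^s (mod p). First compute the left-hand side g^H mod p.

2076

141^2 = 19881 ≡ 1982
141^4 ≡ 1982^2 = 3928324 ≡ 772
141^8 ≡ 772^2 = 595984 ≡ 203
141^16 ≡ 203^2 = 41209 ≡ 297
141^32 ≡ 297^2 = 88209 ≡ 1271
141^64 ≡ 1271^2 = 1615441 ≡ 1974
141^128 ≡ 1974^2 = 3896676 ≡ 2365
141^256 ≡ 2365^2 = 5593225 ≡ 1066
141^512 ≡ 1066^2 = 1136356 ≡ 1048
141^1024 ≡ 1048^2 = 1098304 ≡ 1351
1304 = 1024 + 256 + 16 + 8, so 141^1304 ≡ 1351·1066·297·203 ≡ 2076 (mod 2557)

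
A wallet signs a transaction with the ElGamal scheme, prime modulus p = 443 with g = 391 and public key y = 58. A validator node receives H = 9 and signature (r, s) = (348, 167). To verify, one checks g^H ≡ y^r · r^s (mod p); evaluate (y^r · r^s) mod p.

241

58^2 = 3364 ≡ 263
58^4 ≡ 263^2 = 69169 ≡ 61
58^8 ≡ 61^2 = 3721 ≡ 177
58^16 ≡ 177^2 = 31329 ≡ 319
58^32 ≡ 319^2 = 101761 ≡ 314
58^64 ≡ 314^2 = 98596 ≡ 250
58^128 ≡ 250^2 = 62500 ≡ 37
58^256 ≡ 37^2 = 1369 ≡ 40
348 = 256 + 64 + 16 + 8 + 4, so 58^348 ≡ 40·250·319·177·61 ≡ 436 (mod 443)
348^2 = 121104 ≡ 165
348^4 ≡ 165^2 = 27225 ≡ 202
348^8 ≡ 202^2 = 40804 ≡ 48
348^16 ≡ 48^2 = 2304 ≡ 89
348^32 ≡ 89^2 = 7921 ≡ 390
348^64 ≡ 390^2 = 152100 ≡ 151
348^128 ≡ 151^2 = 22801 ≡ 208
167 = 128 + 32 + 4 + 2 + 1, so 348^167 ≡ 208·390·202·165·348 ≡ 282 (mod 443)
y^r · r^s ≡ 436·282 = 122952 ≡ 241 (mod 443)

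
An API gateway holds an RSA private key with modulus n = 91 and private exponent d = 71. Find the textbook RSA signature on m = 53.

79

Squares mod 91: m^1≡53, m^2≡79, m^4≡53, m^8≡79, m^16≡53, m^32≡79, m^64≡53
71 = 64 + 4 + 2 + 1, so m^71 ≡ 53·53·79·53 ≡ 79 (mod 91)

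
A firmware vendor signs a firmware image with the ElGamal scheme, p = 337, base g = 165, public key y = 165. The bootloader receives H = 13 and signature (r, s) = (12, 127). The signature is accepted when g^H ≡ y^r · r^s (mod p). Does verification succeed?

fails

Left side g^H mod p:
165^13 mod 337 = 172
Right side y^r · r^s mod p:
165^12 mod 337 = 336
12^127 mod 337 = 246
336·246 = 82656 ≡ 91 (mod 337)
172 ≠ 91, so verification fails.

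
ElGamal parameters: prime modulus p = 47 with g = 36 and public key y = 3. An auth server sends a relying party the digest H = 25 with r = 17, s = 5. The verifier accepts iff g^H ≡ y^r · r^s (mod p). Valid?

no

Left side g^H mod p:
36^2 = 1296 ≡ 27
36^4 ≡ 27^2 = 729 ≡ 24
36^8 ≡ 24^2 = 576 ≡ 12
36^16 ≡ 12^2 = 144 ≡ 3
25 = 16 + 8 + 1, so 36^25 ≡ 3·12·36 ≡ 27 (mod 47)
Right side y^r · r^s mod p:
3^2 = 9
3^4 ≡ 9^2 = 81 ≡ 34
3^8 ≡ 34^2 = 1156 ≡ 28
3^16 ≡ 28^2 = 784 ≡ 32
17 = 16 + 1, so 3^17 ≡ 32·3 ≡ 2 (mod 47)
17^2 = 289 ≡ 7
17^4 ≡ 7^2 = 49 ≡ 2
5 = 4 + 1, so 17^5 ≡ 2·17 ≡ 34 (mod 47)
2·34 = 68 ≡ 21 (mod 47)
27 ≠ 21, so verification fails.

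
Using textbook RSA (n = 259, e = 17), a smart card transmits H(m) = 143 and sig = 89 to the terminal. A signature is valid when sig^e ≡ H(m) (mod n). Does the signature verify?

verifies

Squares mod 259: sig^1≡89, sig^2≡151, sig^4≡9, sig^8≡81, sig^16≡86
17 = 16 + 1, so sig^17 ≡ 86·89 ≡ 143 (mod 259)
Since 143 equals the digest 143, verification succeeds.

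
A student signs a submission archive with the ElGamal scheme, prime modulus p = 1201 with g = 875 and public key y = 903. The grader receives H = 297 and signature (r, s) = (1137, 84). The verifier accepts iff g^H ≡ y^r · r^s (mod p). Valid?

yes

Left side g^H mod p:
875^2 = 765625 ≡ 588
875^4 ≡ 588^2 = 345744 ≡ 1057
875^8 ≡ 1057^2 = 1117249 ≡ 319
875^16 ≡ 319^2 = 101761 ≡ 877
875^32 ≡ 877^2 = 769129 ≡ 489
875^64 ≡ 489^2 = 239121 ≡ 122
875^128 ≡ 122^2 = 14884 ≡ 472
875^256 ≡ 472^2 = 222784 ≡ 599
297 = 256 + 32 + 8 + 1, so 875^297 ≡ 599·489·319·875 ≡ 486 (mod 1201)
Right side y^r · r^s mod p:
903^2 = 815409 ≡ 1131
903^4 ≡ 1131^2 = 1279161 ≡ 96
903^8 ≡ 96^2 = 9216 ≡ 809
903^16 ≡ 809^2 = 654481 ≡ 1137
903^32 ≡ 1137^2 = 1292769 ≡ 493
903^64 ≡ 493^2 = 243049 ≡ 447
903^128 ≡ 447^2 = 199809 ≡ 443
903^256 ≡ 443^2 = 196249 ≡ 486
903^512 ≡ 486^2 = 236196 ≡ 800
903^1024 ≡ 800^2 = 640000 ≡ 1068
1137 = 1024 + 64 + 32 + 16 + 1, so 903^1137 ≡ 1068·447·493·1137·903 ≡ 800 (mod 1201)
1137^2 = 1292769 ≡ 493
1137^4 ≡ 493^2 = 243049 ≡ 447
1137^8 ≡ 447^2 = 199809 ≡ 443
1137^16 ≡ 443^2 = 196249 ≡ 486
1137^32 ≡ 486^2 = 236196 ≡ 800
1137^64 ≡ 800^2 = 640000 ≡ 1068
84 = 64 + 16 + 4, so 1137^84 ≡ 1068·486·447 ≡ 472 (mod 1201)
800·472 = 377600 ≡ 486 (mod 1201)
486 ≡ 486 (mod 1201), so the signature is genuine.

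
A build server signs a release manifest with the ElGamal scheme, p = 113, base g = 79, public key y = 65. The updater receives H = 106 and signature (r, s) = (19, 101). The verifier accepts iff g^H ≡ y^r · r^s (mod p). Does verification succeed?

Left side g^H mod p:
79^2 = 6241 ≡ 26
79^4 ≡ 26^2 = 676 ≡ 111
79^8 ≡ 111^2 = 12321 ≡ 4
79^16 ≡ 4^2 = 16
79^32 ≡ 16^2 = 256 ≡ 30
79^64 ≡ 30^2 = 900 ≡ 109
106 = 64 + 32 + 8 + 2, so 79^106 ≡ 109·30·4·26 ≡ 63 (mod 113)
Right side y^r · r^s mod p:
65^2 = 4225 ≡ 44
65^4 ≡ 44^2 = 1936 ≡ 15
65^8 ≡ 15^2 = 225 ≡ 112
65^16 ≡ 112^2 = 12544 ≡ 1
19 = 16 + 2 + 1, so 65^19 ≡ 1·44·65 ≡ 35 (mod 113)
19^2 = 361 ≡ 22
19^4 ≡ 22^2 = 484 ≡ 32
19^8 ≡ 32^2 = 1024 ≡ 7
19^16 ≡ 7^2 = 49
19^32 ≡ 49^2 = 2401 ≡ 28
19^64 ≡ 28^2 = 784 ≡ 106
101 = 64 + 32 + 4 + 1, so 19^101 ≡ 106·28·32·19 ≡ 47 (mod 113)
35·47 = 1645 ≡ 63 (mod 113)
63 ≡ 63 (mod 113), so the signature is genuine.

passes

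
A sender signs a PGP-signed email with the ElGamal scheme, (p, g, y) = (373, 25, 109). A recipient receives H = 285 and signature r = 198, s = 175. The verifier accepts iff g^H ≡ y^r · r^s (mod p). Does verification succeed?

fails

Left side g^H mod p:
25^2 = 625 ≡ 252
25^4 ≡ 252^2 = 63504 ≡ 94
25^8 ≡ 94^2 = 8836 ≡ 257
25^16 ≡ 257^2 = 66049 ≡ 28
25^32 ≡ 28^2 = 784 ≡ 38
25^64 ≡ 38^2 = 1444 ≡ 325
25^128 ≡ 325^2 = 105625 ≡ 66
25^256 ≡ 66^2 = 4356 ≡ 253
285 = 256 + 16 + 8 + 4 + 1, so 25^285 ≡ 253·28·257·94·25 ≡ 184 (mod 373)
Right side y^r · r^s mod p:
109^2 = 11881 ≡ 318
109^4 ≡ 318^2 = 101124 ≡ 41
109^8 ≡ 41^2 = 1681 ≡ 189
109^16 ≡ 189^2 = 35721 ≡ 286
109^32 ≡ 286^2 = 81796 ≡ 109
109^64 ≡ 109^2 = 11881 ≡ 318
109^128 ≡ 318^2 = 101124 ≡ 41
198 = 128 + 64 + 4 + 2, so 109^198 ≡ 41·318·41·318 ≡ 289 (mod 373)
198^2 = 39204 ≡ 39
198^4 ≡ 39^2 = 1521 ≡ 29
198^8 ≡ 29^2 = 841 ≡ 95
198^16 ≡ 95^2 = 9025 ≡ 73
198^32 ≡ 73^2 = 5329 ≡ 107
198^64 ≡ 107^2 = 11449 ≡ 259
198^128 ≡ 259^2 = 67081 ≡ 314
175 = 128 + 32 + 8 + 4 + 2 + 1, so 198^175 ≡ 314·107·95·29·39·198 ≡ 48 (mod 373)
289·48 = 13872 ≡ 71 (mod 373)
184 ≠ 71, so verification fails.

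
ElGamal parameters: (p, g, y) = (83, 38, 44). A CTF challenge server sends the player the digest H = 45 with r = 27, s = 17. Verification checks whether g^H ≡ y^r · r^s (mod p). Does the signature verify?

verifies

Left side g^H mod p:
38^45 mod 83 = 10
Right side y^r · r^s mod p:
44^27 mod 83 = 51
27^17 mod 83 = 36
51·36 = 1836 ≡ 10 (mod 83)
10 ≡ 10 (mod 83), so the signature is genuine.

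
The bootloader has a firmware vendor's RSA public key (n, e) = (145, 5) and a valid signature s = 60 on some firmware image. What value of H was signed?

90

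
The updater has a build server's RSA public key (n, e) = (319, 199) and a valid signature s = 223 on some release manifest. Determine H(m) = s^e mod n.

257

s^2 ≡ 223^2 = 49729 ≡ 284
s^4 ≡ 284^2 = 80656 ≡ 268
s^8 ≡ 268^2 = 71824 ≡ 49
s^16 ≡ 49^2 = 2401 ≡ 168
s^32 ≡ 168^2 = 28224 ≡ 152
s^64 ≡ 152^2 = 23104 ≡ 136
s^128 ≡ 136^2 = 18496 ≡ 313
199 = 128 + 64 + 4 + 2 + 1, so s^199 ≡ 313·136·268·284·223 ≡ 257 (mod 319)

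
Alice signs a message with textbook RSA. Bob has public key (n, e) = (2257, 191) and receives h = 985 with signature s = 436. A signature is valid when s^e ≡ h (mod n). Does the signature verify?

verifies

Squares mod 2257: s^1≡436, s^2≡508, s^4≡766, s^8≡2193, s^16≡1839, s^32≡935, s^64≡766, s^128≡2193
191 = 128 + 32 + 16 + 8 + 4 + 2 + 1, so s^191 ≡ 2193·935·1839·2193·766·508·436 ≡ 985 (mod 2257)
s^191 mod 2257 = 985 matches h.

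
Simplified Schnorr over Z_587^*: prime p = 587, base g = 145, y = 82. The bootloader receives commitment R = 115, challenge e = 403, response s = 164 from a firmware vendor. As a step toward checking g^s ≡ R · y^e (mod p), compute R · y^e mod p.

82^2 = 6724 ≡ 267
82^4 ≡ 267^2 = 71289 ≡ 262
82^8 ≡ 262^2 = 68644 ≡ 552
82^16 ≡ 552^2 = 304704 ≡ 51
82^32 ≡ 51^2 = 2601 ≡ 253
82^64 ≡ 253^2 = 64009 ≡ 26
82^128 ≡ 26^2 = 676 ≡ 89
82^256 ≡ 89^2 = 7921 ≡ 290
403 = 256 + 128 + 16 + 2 + 1, so 82^403 ≡ 290·89·51·267·82 ≡ 188 (mod 587)
R · y^e ≡ 115·188 = 21620 ≡ 488 (mod 587)

488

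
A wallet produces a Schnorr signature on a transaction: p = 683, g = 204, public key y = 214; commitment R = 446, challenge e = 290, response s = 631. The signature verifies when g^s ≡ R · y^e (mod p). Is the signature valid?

invalid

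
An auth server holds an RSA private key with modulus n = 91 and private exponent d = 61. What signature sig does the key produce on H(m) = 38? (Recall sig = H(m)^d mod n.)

Squares mod 91: (H(m))^1≡38, (H(m))^2≡79, (H(m))^4≡53, (H(m))^8≡79, (H(m))^16≡53, (H(m))^32≡79
61 = 32 + 16 + 8 + 4 + 1, so (H(m))^61 ≡ 79·53·79·53·38 ≡ 38 (mod 91)

38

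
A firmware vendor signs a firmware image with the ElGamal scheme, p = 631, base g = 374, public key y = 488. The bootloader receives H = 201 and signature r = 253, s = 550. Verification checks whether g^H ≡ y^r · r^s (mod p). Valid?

Left side g^H mod p:
374^201 mod 631 = 422
Right side y^r · r^s mod p:
488^253 mod 631 = 488
253^550 mod 631 = 366
488·366 = 178608 ≡ 35 (mod 631)
422 ≠ 35, so verification fails.

no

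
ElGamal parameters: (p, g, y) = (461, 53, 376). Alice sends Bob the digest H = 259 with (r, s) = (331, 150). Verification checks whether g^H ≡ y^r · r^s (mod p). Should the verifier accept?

Left side g^H mod p:
53^2 = 2809 ≡ 43
53^4 ≡ 43^2 = 1849 ≡ 5
53^8 ≡ 5^2 = 25
53^16 ≡ 25^2 = 625 ≡ 164
53^32 ≡ 164^2 = 26896 ≡ 158
53^64 ≡ 158^2 = 24964 ≡ 70
53^128 ≡ 70^2 = 4900 ≡ 290
53^256 ≡ 290^2 = 84100 ≡ 198
259 = 256 + 2 + 1, so 53^259 ≡ 198·43·53 ≡ 384 (mod 461)
Right side y^r · r^s mod p:
376^2 = 141376 ≡ 310
376^4 ≡ 310^2 = 96100 ≡ 212
376^8 ≡ 212^2 = 44944 ≡ 227
376^16 ≡ 227^2 = 51529 ≡ 358
376^32 ≡ 358^2 = 128164 ≡ 6
376^64 ≡ 6^2 = 36
376^128 ≡ 36^2 = 1296 ≡ 374
376^256 ≡ 374^2 = 139876 ≡ 193
331 = 256 + 64 + 8 + 2 + 1, so 376^331 ≡ 193·36·227·310·376 ≡ 364 (mod 461)
331^2 = 109561 ≡ 304
331^4 ≡ 304^2 = 92416 ≡ 216
331^8 ≡ 216^2 = 46656 ≡ 95
331^16 ≡ 95^2 = 9025 ≡ 266
331^32 ≡ 266^2 = 70756 ≡ 223
331^64 ≡ 223^2 = 49729 ≡ 402
331^128 ≡ 402^2 = 161604 ≡ 254
150 = 128 + 16 + 4 + 2, so 331^150 ≡ 254·266·216·304 ≡ 23 (mod 461)
364·23 = 8372 ≡ 74 (mod 461)
384 ≠ 74, so verification fails.

reject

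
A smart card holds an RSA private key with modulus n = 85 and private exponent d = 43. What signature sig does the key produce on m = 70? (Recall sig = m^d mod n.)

25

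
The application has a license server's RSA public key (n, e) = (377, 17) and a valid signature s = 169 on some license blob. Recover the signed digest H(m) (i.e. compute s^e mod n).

s^2 ≡ 169^2 = 28561 ≡ 286
s^4 ≡ 286^2 = 81796 ≡ 364
s^8 ≡ 364^2 = 132496 ≡ 169
s^16 ≡ 169^2 = 28561 ≡ 286
17 = 16 + 1, so s^17 ≡ 286·169 ≡ 78 (mod 377)

78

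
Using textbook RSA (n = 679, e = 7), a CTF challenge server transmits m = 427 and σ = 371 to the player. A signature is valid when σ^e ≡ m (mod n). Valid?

yes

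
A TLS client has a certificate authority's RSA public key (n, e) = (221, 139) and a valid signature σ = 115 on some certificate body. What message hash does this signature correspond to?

σ^2 ≡ 115^2 = 13225 ≡ 186
σ^4 ≡ 186^2 = 34596 ≡ 120
σ^8 ≡ 120^2 = 14400 ≡ 35
σ^16 ≡ 35^2 = 1225 ≡ 120
σ^32 ≡ 120^2 = 14400 ≡ 35
σ^64 ≡ 35^2 = 1225 ≡ 120
σ^128 ≡ 120^2 = 14400 ≡ 35
139 = 128 + 8 + 2 + 1, so σ^139 ≡ 35·35·186·115 ≡ 106 (mod 221)

106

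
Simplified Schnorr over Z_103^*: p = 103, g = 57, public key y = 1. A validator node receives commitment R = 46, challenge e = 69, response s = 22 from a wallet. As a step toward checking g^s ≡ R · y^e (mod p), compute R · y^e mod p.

46

1^2 = 1
1^4 ≡ 1^2 = 1
1^8 ≡ 1^2 = 1
1^16 ≡ 1^2 = 1
1^32 ≡ 1^2 = 1
1^64 ≡ 1^2 = 1
69 = 64 + 4 + 1, so 1^69 ≡ 1·1·1 ≡ 1 (mod 103)
R · y^e ≡ 46·1 = 46 ≡ 46 (mod 103)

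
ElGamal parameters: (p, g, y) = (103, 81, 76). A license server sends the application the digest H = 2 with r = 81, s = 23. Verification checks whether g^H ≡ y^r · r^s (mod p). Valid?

Left side g^H mod p:
81^2 = 6561 ≡ 72
Right side y^r · r^s mod p:
76^2 = 5776 ≡ 8
76^4 ≡ 8^2 = 64
76^8 ≡ 64^2 = 4096 ≡ 79
76^16 ≡ 79^2 = 6241 ≡ 61
76^32 ≡ 61^2 = 3721 ≡ 13
76^64 ≡ 13^2 = 169 ≡ 66
81 = 64 + 16 + 1, so 76^81 ≡ 66·61·76 ≡ 66 (mod 103)
81^2 = 6561 ≡ 72
81^4 ≡ 72^2 = 5184 ≡ 34
81^8 ≡ 34^2 = 1156 ≡ 23
81^16 ≡ 23^2 = 529 ≡ 14
23 = 16 + 4 + 2 + 1, so 81^23 ≡ 14·34·72·81 ≡ 79 (mod 103)
66·79 = 5214 ≡ 64 (mod 103)
72 ≠ 64, so verification fails.

no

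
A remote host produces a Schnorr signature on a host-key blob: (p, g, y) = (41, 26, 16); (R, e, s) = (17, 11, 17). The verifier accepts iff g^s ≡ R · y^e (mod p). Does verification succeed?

fails

g^s mod p:
26^2 = 676 ≡ 20
26^4 ≡ 20^2 = 400 ≡ 31
26^8 ≡ 31^2 = 961 ≡ 18
26^16 ≡ 18^2 = 324 ≡ 37
17 = 16 + 1, so 26^17 ≡ 37·26 ≡ 19 (mod 41)
R · y^e mod p:
16^2 = 256 ≡ 10
16^4 ≡ 10^2 = 100 ≡ 18
16^8 ≡ 18^2 = 324 ≡ 37
11 = 8 + 2 + 1, so 16^11 ≡ 37·10·16 ≡ 16 (mod 41)
17·16 = 272 ≡ 26 (mod 41)
19 ≠ 26; the check fails.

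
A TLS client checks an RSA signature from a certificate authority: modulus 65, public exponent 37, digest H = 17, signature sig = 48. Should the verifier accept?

reject

sig^2 ≡ 48^2 = 2304 ≡ 29
sig^4 ≡ 29^2 = 841 ≡ 61
sig^8 ≡ 61^2 = 3721 ≡ 16
sig^16 ≡ 16^2 = 256 ≡ 61
sig^32 ≡ 61^2 = 3721 ≡ 16
37 = 32 + 4 + 1, so sig^37 ≡ 16·61·48 ≡ 48 (mod 65)
The recovered value 48 does not match the digest 17.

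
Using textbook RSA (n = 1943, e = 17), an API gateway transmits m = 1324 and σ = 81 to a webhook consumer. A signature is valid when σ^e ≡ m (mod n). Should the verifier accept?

reject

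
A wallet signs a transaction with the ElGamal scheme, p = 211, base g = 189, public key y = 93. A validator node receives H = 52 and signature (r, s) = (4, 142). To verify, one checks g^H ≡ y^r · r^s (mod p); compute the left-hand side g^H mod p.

95

189^2 = 35721 ≡ 62
189^4 ≡ 62^2 = 3844 ≡ 46
189^8 ≡ 46^2 = 2116 ≡ 6
189^16 ≡ 6^2 = 36
189^32 ≡ 36^2 = 1296 ≡ 30
52 = 32 + 16 + 4, so 189^52 ≡ 30·36·46 ≡ 95 (mod 211)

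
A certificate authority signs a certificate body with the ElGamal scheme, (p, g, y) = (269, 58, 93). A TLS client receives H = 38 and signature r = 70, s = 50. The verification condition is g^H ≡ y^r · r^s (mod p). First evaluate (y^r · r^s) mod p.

23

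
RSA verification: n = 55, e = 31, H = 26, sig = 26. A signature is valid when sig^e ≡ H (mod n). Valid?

sig^31 mod 55 = 26
Since 26 equals the digest 26, verification succeeds.

yes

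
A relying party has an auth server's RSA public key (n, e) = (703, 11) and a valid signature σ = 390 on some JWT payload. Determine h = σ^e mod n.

σ^2 ≡ 390^2 = 152100 ≡ 252
σ^4 ≡ 252^2 = 63504 ≡ 234
σ^8 ≡ 234^2 = 54756 ≡ 625
11 = 8 + 2 + 1, so σ^11 ≡ 625·252·390 ≡ 375 (mod 703)

375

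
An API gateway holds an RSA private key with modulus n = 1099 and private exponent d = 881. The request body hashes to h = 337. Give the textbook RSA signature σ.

h^2 ≡ 337^2 = 113569 ≡ 372
h^4 ≡ 372^2 = 138384 ≡ 1009
h^8 ≡ 1009^2 = 1018081 ≡ 407
h^16 ≡ 407^2 = 165649 ≡ 799
h^32 ≡ 799^2 = 638401 ≡ 981
h^64 ≡ 981^2 = 962361 ≡ 736
h^128 ≡ 736^2 = 541696 ≡ 988
h^256 ≡ 988^2 = 976144 ≡ 232
h^512 ≡ 232^2 = 53824 ≡ 1072
881 = 512 + 256 + 64 + 32 + 16 + 1, so h^881 ≡ 1072·232·736·981·799·337 ≡ 155 (mod 1099)

155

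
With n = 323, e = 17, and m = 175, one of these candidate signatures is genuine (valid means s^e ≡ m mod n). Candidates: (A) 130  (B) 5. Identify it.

Candidate A: 130^2 = 16900 ≡ 104; 130^4 ≡ 104^2 = 10816 ≡ 157; 130^8 ≡ 157^2 = 24649 ≡ 101; 130^16 ≡ 101^2 = 10201 ≡ 188; 17 = 16 + 1, so 130^17 ≡ 188·130 ≡ 215 (mod 323)
Candidate B: 5^2 = 25; 5^4 ≡ 25^2 = 625 ≡ 302; 5^8 ≡ 302^2 = 91204 ≡ 118; 5^16 ≡ 118^2 = 13924 ≡ 35; 17 = 16 + 1, so 5^17 ≡ 35·5 ≡ 175 (mod 323)
  → matches m = 175

B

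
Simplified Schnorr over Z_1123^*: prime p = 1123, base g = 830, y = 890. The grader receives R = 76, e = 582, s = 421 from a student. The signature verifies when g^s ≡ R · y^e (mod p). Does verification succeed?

fails

g^s mod p:
830^2 = 688900 ≡ 501
830^4 ≡ 501^2 = 251001 ≡ 572
830^8 ≡ 572^2 = 327184 ≡ 391
830^16 ≡ 391^2 = 152881 ≡ 153
830^32 ≡ 153^2 = 23409 ≡ 949
830^64 ≡ 949^2 = 900601 ≡ 1078
830^128 ≡ 1078^2 = 1162084 ≡ 902
830^256 ≡ 902^2 = 813604 ≡ 552
421 = 256 + 128 + 32 + 4 + 1, so 830^421 ≡ 552·902·949·572·830 ≡ 1082 (mod 1123)
R · y^e mod p:
890^2 = 792100 ≡ 385
890^4 ≡ 385^2 = 148225 ≡ 1112
890^8 ≡ 1112^2 = 1236544 ≡ 121
890^16 ≡ 121^2 = 14641 ≡ 42
890^32 ≡ 42^2 = 1764 ≡ 641
890^64 ≡ 641^2 = 410881 ≡ 986
890^128 ≡ 986^2 = 972196 ≡ 801
890^256 ≡ 801^2 = 641601 ≡ 368
890^512 ≡ 368^2 = 135424 ≡ 664
582 = 512 + 64 + 4 + 2, so 890^582 ≡ 664·986·1112·385 ≡ 961 (mod 1123)
76·961 = 73036 ≡ 41 (mod 1123)
1082 ≠ 41; the check fails.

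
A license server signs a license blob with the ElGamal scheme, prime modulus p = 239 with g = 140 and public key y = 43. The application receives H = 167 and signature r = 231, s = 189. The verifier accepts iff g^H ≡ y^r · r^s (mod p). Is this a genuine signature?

Left side g^H mod p:
140^2 = 19600 ≡ 2
140^4 ≡ 2^2 = 4
140^8 ≡ 4^2 = 16
140^16 ≡ 16^2 = 256 ≡ 17
140^32 ≡ 17^2 = 289 ≡ 50
140^64 ≡ 50^2 = 2500 ≡ 110
140^128 ≡ 110^2 = 12100 ≡ 150
167 = 128 + 32 + 4 + 2 + 1, so 140^167 ≡ 150·50·4·2·140 ≡ 106 (mod 239)
Right side y^r · r^s mod p:
43^2 = 1849 ≡ 176
43^4 ≡ 176^2 = 30976 ≡ 145
43^8 ≡ 145^2 = 21025 ≡ 232
43^16 ≡ 232^2 = 53824 ≡ 49
43^32 ≡ 49^2 = 2401 ≡ 11
43^64 ≡ 11^2 = 121
43^128 ≡ 121^2 = 14641 ≡ 62
231 = 128 + 64 + 32 + 4 + 2 + 1, so 43^231 ≡ 62·121·11·145·176·43 ≡ 28 (mod 239)
231^2 = 53361 ≡ 64
231^4 ≡ 64^2 = 4096 ≡ 33
231^8 ≡ 33^2 = 1089 ≡ 133
231^16 ≡ 133^2 = 17689 ≡ 3
231^32 ≡ 3^2 = 9
231^64 ≡ 9^2 = 81
231^128 ≡ 81^2 = 6561 ≡ 108
189 = 128 + 32 + 16 + 8 + 4 + 1, so 231^189 ≡ 108·9·3·133·33·231 ≡ 52 (mod 239)
28·52 = 1456 ≡ 22 (mod 239)
106 ≠ 22, so verification fails.

forged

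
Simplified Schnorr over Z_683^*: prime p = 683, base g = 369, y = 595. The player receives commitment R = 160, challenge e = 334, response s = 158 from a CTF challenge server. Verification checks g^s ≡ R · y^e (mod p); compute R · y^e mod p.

349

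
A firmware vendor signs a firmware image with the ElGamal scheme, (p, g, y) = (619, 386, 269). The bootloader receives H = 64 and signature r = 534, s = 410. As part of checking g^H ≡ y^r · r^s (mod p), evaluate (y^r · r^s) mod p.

348

269^2 = 72361 ≡ 557
269^4 ≡ 557^2 = 310249 ≡ 130
269^8 ≡ 130^2 = 16900 ≡ 187
269^16 ≡ 187^2 = 34969 ≡ 305
269^32 ≡ 305^2 = 93025 ≡ 175
269^64 ≡ 175^2 = 30625 ≡ 294
269^128 ≡ 294^2 = 86436 ≡ 395
269^256 ≡ 395^2 = 156025 ≡ 37
269^512 ≡ 37^2 = 1369 ≡ 131
534 = 512 + 16 + 4 + 2, so 269^534 ≡ 131·305·130·557 ≡ 545 (mod 619)
534^2 = 285156 ≡ 416
534^4 ≡ 416^2 = 173056 ≡ 355
534^8 ≡ 355^2 = 126025 ≡ 368
534^16 ≡ 368^2 = 135424 ≡ 482
534^32 ≡ 482^2 = 232324 ≡ 199
534^64 ≡ 199^2 = 39601 ≡ 604
534^128 ≡ 604^2 = 364816 ≡ 225
534^256 ≡ 225^2 = 50625 ≡ 486
410 = 256 + 128 + 16 + 8 + 2, so 534^410 ≡ 486·225·482·368·416 ≡ 447 (mod 619)
y^r · r^s ≡ 545·447 = 243615 ≡ 348 (mod 619)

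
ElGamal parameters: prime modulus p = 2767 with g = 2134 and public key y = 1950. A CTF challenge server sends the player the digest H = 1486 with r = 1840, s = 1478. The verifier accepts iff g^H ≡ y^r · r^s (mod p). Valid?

Left side g^H mod p:
2134^2 = 4553956 ≡ 2241
2134^4 ≡ 2241^2 = 5022081 ≡ 2743
2134^8 ≡ 2743^2 = 7524049 ≡ 576
2134^16 ≡ 576^2 = 331776 ≡ 2503
2134^32 ≡ 2503^2 = 6265009 ≡ 521
2134^64 ≡ 521^2 = 271441 ≡ 275
2134^128 ≡ 275^2 = 75625 ≡ 916
2134^256 ≡ 916^2 = 839056 ≡ 655
2134^512 ≡ 655^2 = 429025 ≡ 140
2134^1024 ≡ 140^2 = 19600 ≡ 231
1486 = 1024 + 256 + 128 + 64 + 8 + 4 + 2, so 2134^1486 ≡ 231·655·916·275·576·2743·2241 ≡ 2462 (mod 2767)
Right side y^r · r^s mod p:
1950^2 = 3802500 ≡ 642
1950^4 ≡ 642^2 = 412164 ≡ 2648
1950^8 ≡ 2648^2 = 7011904 ≡ 326
1950^16 ≡ 326^2 = 106276 ≡ 1130
1950^32 ≡ 1130^2 = 1276900 ≡ 1313
1950^64 ≡ 1313^2 = 1723969 ≡ 128
1950^128 ≡ 128^2 = 16384 ≡ 2549
1950^256 ≡ 2549^2 = 6497401 ≡ 485
1950^512 ≡ 485^2 = 235225 ≡ 30
1950^1024 ≡ 30^2 = 900
1840 = 1024 + 512 + 256 + 32 + 16, so 1950^1840 ≡ 900·30·485·1313·1130 ≡ 93 (mod 2767)
1840^2 = 3385600 ≡ 1559
1840^4 ≡ 1559^2 = 2430481 ≡ 1055
1840^8 ≡ 1055^2 = 1113025 ≡ 691
1840^16 ≡ 691^2 = 477481 ≡ 1557
1840^32 ≡ 1557^2 = 2424249 ≡ 357
1840^64 ≡ 357^2 = 127449 ≡ 167
1840^128 ≡ 167^2 = 27889 ≡ 219
1840^256 ≡ 219^2 = 47961 ≡ 922
1840^512 ≡ 922^2 = 850084 ≡ 615
1840^1024 ≡ 615^2 = 378225 ≡ 1913
1478 = 1024 + 256 + 128 + 64 + 4 + 2, so 1840^1478 ≡ 1913·922·219·167·1055·1559 ≡ 324 (mod 2767)
93·324 = 30132 ≡ 2462 (mod 2767)
2462 ≡ 2462 (mod 2767), so the signature is genuine.

yes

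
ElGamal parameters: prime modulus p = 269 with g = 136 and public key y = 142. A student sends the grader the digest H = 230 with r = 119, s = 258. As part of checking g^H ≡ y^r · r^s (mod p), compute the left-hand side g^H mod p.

Squares mod 269: 136^1≡136, 136^2≡204, 136^4≡190, 136^8≡54, 136^16≡226, 136^32≡235, 136^64≡80, 136^128≡213
230 = 128 + 64 + 32 + 4 + 2, so 136^230 ≡ 213·80·235·190·204 ≡ 239 (mod 269)

239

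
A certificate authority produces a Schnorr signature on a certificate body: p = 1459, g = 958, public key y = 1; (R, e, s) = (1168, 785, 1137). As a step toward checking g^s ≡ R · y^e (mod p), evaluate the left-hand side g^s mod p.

958^1137 mod 1459 = 1168

1168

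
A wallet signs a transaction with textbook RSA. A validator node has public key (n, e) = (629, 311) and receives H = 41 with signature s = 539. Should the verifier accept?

s^2 ≡ 539^2 = 290521 ≡ 552
s^4 ≡ 552^2 = 304704 ≡ 268
s^8 ≡ 268^2 = 71824 ≡ 118
s^16 ≡ 118^2 = 13924 ≡ 86
s^32 ≡ 86^2 = 7396 ≡ 477
s^64 ≡ 477^2 = 227529 ≡ 460
s^128 ≡ 460^2 = 211600 ≡ 256
s^256 ≡ 256^2 = 65536 ≡ 120
311 = 256 + 32 + 16 + 4 + 2 + 1, so s^311 ≡ 120·477·86·268·552·539 ≡ 41 (mod 629)
41 = H, so the signature checks out.

accept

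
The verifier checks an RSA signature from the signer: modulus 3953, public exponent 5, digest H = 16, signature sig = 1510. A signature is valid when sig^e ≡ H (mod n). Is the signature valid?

valid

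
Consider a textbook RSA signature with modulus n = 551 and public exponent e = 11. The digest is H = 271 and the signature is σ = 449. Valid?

σ^2 ≡ 449^2 = 201601 ≡ 486
σ^4 ≡ 486^2 = 236196 ≡ 368
σ^8 ≡ 368^2 = 135424 ≡ 429
11 = 8 + 2 + 1, so σ^11 ≡ 429·486·449 ≡ 8 (mod 551)
8 ≠ 271, so verification fails.

no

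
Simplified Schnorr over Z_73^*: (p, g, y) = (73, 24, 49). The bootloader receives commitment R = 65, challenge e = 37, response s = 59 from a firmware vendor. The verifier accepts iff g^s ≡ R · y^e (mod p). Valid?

no

g^s mod p:
24^2 = 576 ≡ 65
24^4 ≡ 65^2 = 4225 ≡ 64
24^8 ≡ 64^2 = 4096 ≡ 8
24^16 ≡ 8^2 = 64
24^32 ≡ 64^2 = 4096 ≡ 8
59 = 32 + 16 + 8 + 2 + 1, so 24^59 ≡ 8·64·8·65·24 ≡ 70 (mod 73)
R · y^e mod p:
49^2 = 2401 ≡ 65
49^4 ≡ 65^2 = 4225 ≡ 64
49^8 ≡ 64^2 = 4096 ≡ 8
49^16 ≡ 8^2 = 64
49^32 ≡ 64^2 = 4096 ≡ 8
37 = 32 + 4 + 1, so 49^37 ≡ 8·64·49 ≡ 49 (mod 73)
65·49 = 3185 ≡ 46 (mod 73)
70 ≠ 46; the check fails.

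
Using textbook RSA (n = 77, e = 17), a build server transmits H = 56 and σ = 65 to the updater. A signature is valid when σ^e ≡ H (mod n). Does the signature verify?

does not verify

σ^2 ≡ 65^2 = 4225 ≡ 67
σ^4 ≡ 67^2 = 4489 ≡ 23
σ^8 ≡ 23^2 = 529 ≡ 67
σ^16 ≡ 67^2 = 4489 ≡ 23
17 = 16 + 1, so σ^17 ≡ 23·65 ≡ 32 (mod 77)
The recovered value 32 does not match the digest 56.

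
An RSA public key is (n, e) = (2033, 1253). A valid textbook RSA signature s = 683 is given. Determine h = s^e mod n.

303

s^2 ≡ 683^2 = 466489 ≡ 932
s^4 ≡ 932^2 = 868624 ≡ 533
s^8 ≡ 533^2 = 284089 ≡ 1502
s^16 ≡ 1502^2 = 2256004 ≡ 1407
s^32 ≡ 1407^2 = 1979649 ≡ 1540
s^64 ≡ 1540^2 = 2371600 ≡ 1122
s^128 ≡ 1122^2 = 1258884 ≡ 457
s^256 ≡ 457^2 = 208849 ≡ 1483
s^512 ≡ 1483^2 = 2199289 ≡ 1616
s^1024 ≡ 1616^2 = 2611456 ≡ 1084
1253 = 1024 + 128 + 64 + 32 + 4 + 1, so s^1253 ≡ 1084·457·1122·1540·533·683 ≡ 303 (mod 2033)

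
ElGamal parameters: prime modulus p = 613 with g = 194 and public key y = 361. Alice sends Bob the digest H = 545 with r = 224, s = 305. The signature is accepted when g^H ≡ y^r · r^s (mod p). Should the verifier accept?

reject

Left side g^H mod p:
194^2 = 37636 ≡ 243
194^4 ≡ 243^2 = 59049 ≡ 201
194^8 ≡ 201^2 = 40401 ≡ 556
194^16 ≡ 556^2 = 309136 ≡ 184
194^32 ≡ 184^2 = 33856 ≡ 141
194^64 ≡ 141^2 = 19881 ≡ 265
194^128 ≡ 265^2 = 70225 ≡ 343
194^256 ≡ 343^2 = 117649 ≡ 566
194^512 ≡ 566^2 = 320356 ≡ 370
545 = 512 + 32 + 1, so 194^545 ≡ 370·141·194 ≡ 350 (mod 613)
Right side y^r · r^s mod p:
361^2 = 130321 ≡ 365
361^4 ≡ 365^2 = 133225 ≡ 204
361^8 ≡ 204^2 = 41616 ≡ 545
361^16 ≡ 545^2 = 297025 ≡ 333
361^32 ≡ 333^2 = 110889 ≡ 549
361^64 ≡ 549^2 = 301401 ≡ 418
361^128 ≡ 418^2 = 174724 ≡ 19
224 = 128 + 64 + 32, so 361^224 ≡ 19·418·549 ≡ 502 (mod 613)
224^2 = 50176 ≡ 523
224^4 ≡ 523^2 = 273529 ≡ 131
224^8 ≡ 131^2 = 17161 ≡ 610
224^16 ≡ 610^2 = 372100 ≡ 9
224^32 ≡ 9^2 = 81
224^64 ≡ 81^2 = 6561 ≡ 431
224^128 ≡ 431^2 = 185761 ≡ 22
224^256 ≡ 22^2 = 484
305 = 256 + 32 + 16 + 1, so 224^305 ≡ 484·81·9·224 ≡ 561 (mod 613)
502·561 = 281622 ≡ 255 (mod 613)
350 ≠ 255, so verification fails.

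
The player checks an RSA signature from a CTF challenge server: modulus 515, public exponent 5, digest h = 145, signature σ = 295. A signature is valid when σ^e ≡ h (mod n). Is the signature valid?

σ^2 ≡ 295^2 = 87025 ≡ 505
σ^4 ≡ 505^2 = 255025 ≡ 100
5 = 4 + 1, so σ^5 ≡ 100·295 ≡ 145 (mod 515)
Since 145 equals the digest 145, verification succeeds.

valid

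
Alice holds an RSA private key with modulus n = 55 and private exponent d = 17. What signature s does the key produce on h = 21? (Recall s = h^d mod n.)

21

h^2 ≡ 21^2 = 441 ≡ 1
h^4 ≡ 1^2 = 1
h^8 ≡ 1^2 = 1
h^16 ≡ 1^2 = 1
17 = 16 + 1, so h^17 ≡ 1·21 ≡ 21 (mod 55)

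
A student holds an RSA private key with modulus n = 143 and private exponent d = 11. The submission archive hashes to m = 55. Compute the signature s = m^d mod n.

Squares mod 143: m^1≡55, m^2≡22, m^4≡55, m^8≡22
11 = 8 + 2 + 1, so m^11 ≡ 22·22·55 ≡ 22 (mod 143)

22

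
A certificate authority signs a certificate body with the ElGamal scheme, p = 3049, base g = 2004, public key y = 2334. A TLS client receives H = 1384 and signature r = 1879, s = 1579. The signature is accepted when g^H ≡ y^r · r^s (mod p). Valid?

no

Left side g^H mod p:
Squares mod 3049: 2004^1≡2004, 2004^2≡483, 2004^4≡1565, 2004^8≡878, 2004^16≡2536, 2004^32≡955, 2004^64≡374, 2004^128≡2671, 2004^256≡2630, 2004^512≡1768, 2004^1024≡599
1384 = 1024 + 256 + 64 + 32 + 8, so 2004^1384 ≡ 599·2630·374·955·878 ≡ 398 (mod 3049)
Right side y^r · r^s mod p:
Squares mod 3049: 2334^1≡2334, 2334^2≡2042, 2334^4≡1781, 2334^8≡1001, 2334^16≡1929, 2334^32≡1261, 2334^64≡1592, 2334^128≡745, 2334^256≡107, 2334^512≡2302, 2334^1024≡42
1879 = 1024 + 512 + 256 + 64 + 16 + 4 + 2 + 1, so 2334^1879 ≡ 42·2302·107·1592·1929·1781·2042·2334 ≡ 2444 (mod 3049)
Squares mod 3049: 1879^1≡1879, 1879^2≡2948, 1879^4≡1054, 1879^8≡1080, 1879^16≡1682, 1879^32≡2701, 1879^64≡2193, 1879^128≡976, 1879^256≡1288, 1879^512≡288, 1879^1024≡621
1579 = 1024 + 512 + 32 + 8 + 2 + 1, so 1879^1579 ≡ 621·288·2701·1080·2948·1879 ≡ 301 (mod 3049)
2444·301 = 735644 ≡ 835 (mod 3049)
398 ≠ 835, so verification fails.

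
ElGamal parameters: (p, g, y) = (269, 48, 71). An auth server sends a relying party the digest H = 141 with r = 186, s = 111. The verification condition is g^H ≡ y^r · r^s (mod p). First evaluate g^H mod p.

Squares mod 269: 48^1≡48, 48^2≡152, 48^4≡239, 48^8≡93, 48^16≡41, 48^32≡67, 48^64≡185, 48^128≡62
141 = 128 + 8 + 4 + 1, so 48^141 ≡ 62·93·239·48 ≡ 183 (mod 269)

183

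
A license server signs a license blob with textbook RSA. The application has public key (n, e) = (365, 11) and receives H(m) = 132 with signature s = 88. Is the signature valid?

s^11 mod 365 = 132
s^11 mod 365 = 132 matches H(m).

valid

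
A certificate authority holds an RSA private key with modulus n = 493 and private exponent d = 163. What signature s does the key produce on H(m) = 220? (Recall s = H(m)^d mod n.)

Squares mod 493: (H(m))^1≡220, (H(m))^2≡86, (H(m))^4≡1, (H(m))^8≡1, (H(m))^16≡1, (H(m))^32≡1, (H(m))^64≡1, (H(m))^128≡1
163 = 128 + 32 + 2 + 1, so (H(m))^163 ≡ 1·1·86·220 ≡ 186 (mod 493)

186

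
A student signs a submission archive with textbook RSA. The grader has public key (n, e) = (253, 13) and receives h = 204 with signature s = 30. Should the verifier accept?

accept

Squares mod 253: s^1≡30, s^2≡141, s^4≡147, s^8≡104
13 = 8 + 4 + 1, so s^13 ≡ 104·147·30 ≡ 204 (mod 253)
Since 204 equals the digest 204, verification succeeds.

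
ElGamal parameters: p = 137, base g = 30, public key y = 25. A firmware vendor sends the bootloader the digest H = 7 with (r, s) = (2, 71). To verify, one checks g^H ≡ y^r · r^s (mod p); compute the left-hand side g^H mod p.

68

30^2 = 900 ≡ 78
30^4 ≡ 78^2 = 6084 ≡ 56
7 = 4 + 2 + 1, so 30^7 ≡ 56·78·30 ≡ 68 (mod 137)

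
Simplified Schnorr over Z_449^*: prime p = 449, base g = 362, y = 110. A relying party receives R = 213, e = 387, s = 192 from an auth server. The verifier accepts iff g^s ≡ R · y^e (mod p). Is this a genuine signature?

g^s mod p:
362^2 = 131044 ≡ 385
362^4 ≡ 385^2 = 148225 ≡ 55
362^8 ≡ 55^2 = 3025 ≡ 331
362^16 ≡ 331^2 = 109561 ≡ 5
362^32 ≡ 5^2 = 25
362^64 ≡ 25^2 = 625 ≡ 176
362^128 ≡ 176^2 = 30976 ≡ 444
192 = 128 + 64, so 362^192 ≡ 444·176 ≡ 18 (mod 449)
R · y^e mod p:
110^2 = 12100 ≡ 426
110^4 ≡ 426^2 = 181476 ≡ 80
110^8 ≡ 80^2 = 6400 ≡ 114
110^16 ≡ 114^2 = 12996 ≡ 424
110^32 ≡ 424^2 = 179776 ≡ 176
110^64 ≡ 176^2 = 30976 ≡ 444
110^128 ≡ 444^2 = 197136 ≡ 25
110^256 ≡ 25^2 = 625 ≡ 176
387 = 256 + 128 + 2 + 1, so 110^387 ≡ 176·25·426·110 ≡ 57 (mod 449)
213·57 = 12141 ≡ 18 (mod 449)
18 ≡ 18 (mod 449); signature holds.

genuine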